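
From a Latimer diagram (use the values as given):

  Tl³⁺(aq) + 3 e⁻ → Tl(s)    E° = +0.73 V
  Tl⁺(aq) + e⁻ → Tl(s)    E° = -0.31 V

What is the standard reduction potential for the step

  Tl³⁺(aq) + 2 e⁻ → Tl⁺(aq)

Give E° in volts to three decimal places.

Sequential free energies add, so n₃E°₃ = n₁E°₁ + n₂E°₂.
With n₃ = 3, and the known step contributing 1×(-0.31) V, the unknown satisfies 2·E° = 3×(+0.73) − 1×(-0.31) = +2.500.
E° = +2.500 / 2 = +1.250 V.

+1.250 V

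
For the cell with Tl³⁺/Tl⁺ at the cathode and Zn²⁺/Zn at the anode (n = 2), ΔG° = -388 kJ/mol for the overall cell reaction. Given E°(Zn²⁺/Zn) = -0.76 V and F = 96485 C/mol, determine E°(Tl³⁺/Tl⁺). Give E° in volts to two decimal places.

E°cell = −ΔG°/(nF) = −(-388×10³)/((2)(96485)) = +2.011 V.
Since Tl³⁺/Tl⁺ is the cathode and Zn²⁺/Zn the anode, E°cell = E°(Tl³⁺/Tl⁺) − E°(Zn²⁺/Zn).
So E°(Tl³⁺/Tl⁺) = E°cell + E°(Zn²⁺/Zn) = +2.011 + (-0.76) = +1.25 V.

+1.25 V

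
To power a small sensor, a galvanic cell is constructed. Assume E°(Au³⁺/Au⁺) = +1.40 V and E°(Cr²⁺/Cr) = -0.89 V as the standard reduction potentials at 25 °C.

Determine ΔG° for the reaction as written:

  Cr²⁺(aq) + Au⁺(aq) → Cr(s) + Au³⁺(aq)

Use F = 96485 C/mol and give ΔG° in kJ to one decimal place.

+441.9 kJ

As written, Cr²⁺/Cr is reduced (cathode) and Au³⁺/Au⁺ is oxidised (anode), so E°cell = (-0.89) − (+1.40) = -2.29 V.
Balancing electrons gives n = 2.
ΔG° = −nFE° = −(2)(96485)(-2.29) = 441,901 J = +441.9 kJ.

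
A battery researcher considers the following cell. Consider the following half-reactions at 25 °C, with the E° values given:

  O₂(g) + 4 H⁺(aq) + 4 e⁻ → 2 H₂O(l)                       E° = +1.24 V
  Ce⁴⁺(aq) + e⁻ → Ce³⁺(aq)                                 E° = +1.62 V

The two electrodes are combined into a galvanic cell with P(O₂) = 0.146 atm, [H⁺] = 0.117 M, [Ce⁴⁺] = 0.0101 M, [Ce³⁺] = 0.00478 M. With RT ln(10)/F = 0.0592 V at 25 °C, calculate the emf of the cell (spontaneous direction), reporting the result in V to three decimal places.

Ce⁴⁺/Ce³⁺ is the cathode (higher E°), O₂/H₂O the anode: E°cell = +1.62 − (+1.24) = +0.38 V, n = 4.
Overall: 4 Ce⁴⁺(aq) + 2 H₂O(l) → 4 Ce³⁺(aq) + O₂(g) + 4 H⁺(aq)
Q = [Ce³⁺]^4·P(O₂)·[H⁺]^4 / ([Ce⁴⁺]^4); log Q = -5.862.
E = E° − (0.0592/n) log Q = +0.38 − (0.0592/4)(-5.862) = +0.467 V.

+0.467 V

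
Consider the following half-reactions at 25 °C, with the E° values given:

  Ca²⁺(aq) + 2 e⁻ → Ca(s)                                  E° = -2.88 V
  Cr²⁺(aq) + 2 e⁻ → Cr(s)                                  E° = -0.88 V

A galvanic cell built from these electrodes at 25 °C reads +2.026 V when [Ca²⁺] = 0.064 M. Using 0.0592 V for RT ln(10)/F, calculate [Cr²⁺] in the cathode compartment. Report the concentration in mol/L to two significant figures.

0.48 M

Cr²⁺/Cr is the cathode, Ca²⁺/Ca the anode: E°cell = +2.00 V, n = 2.
Overall reaction: Cr²⁺(aq) + Ca(s) → Cr(s) + Ca²⁺(aq); Q = [Ca²⁺]^1/[Cr²⁺]^1.
From E = E° − (0.0592/n) log Q: log Q = (E° − E)·n/0.0592 = (+2.00 − (+2.026))·2/0.0592 = -0.8784.
So 1·log[Cr²⁺] = 1·log(0.064) − log Q = -1.1938 − (-0.8784) = -0.3154; [Cr²⁺] = 10^(-0.3154) ≈ 0.48 M.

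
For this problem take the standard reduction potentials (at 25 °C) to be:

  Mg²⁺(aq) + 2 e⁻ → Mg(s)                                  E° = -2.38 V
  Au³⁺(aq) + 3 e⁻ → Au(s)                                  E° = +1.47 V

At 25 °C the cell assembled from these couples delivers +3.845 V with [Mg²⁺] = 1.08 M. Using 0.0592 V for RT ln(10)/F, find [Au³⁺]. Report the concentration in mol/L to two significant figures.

0.63 M

Au³⁺/Au is the cathode, Mg²⁺/Mg the anode: E°cell = +3.85 V, n = 6.
Overall reaction: 2 Au³⁺(aq) + 3 Mg(s) → 2 Au(s) + 3 Mg²⁺(aq); Q = [Mg²⁺]^3/[Au³⁺]^2.
From E = E° − (0.0592/n) log Q: log Q = (E° − E)·n/0.0592 = (+3.85 − (+3.845))·6/0.0592 = 0.5068.
So 2·log[Au³⁺] = 3·log(1.08) − log Q = 0.1003 − (0.5068) = -0.4065; log[Au³⁺] = -0.4065 / 2 = -0.2032; [Au³⁺] = 10^(-0.2032) ≈ 0.63 M.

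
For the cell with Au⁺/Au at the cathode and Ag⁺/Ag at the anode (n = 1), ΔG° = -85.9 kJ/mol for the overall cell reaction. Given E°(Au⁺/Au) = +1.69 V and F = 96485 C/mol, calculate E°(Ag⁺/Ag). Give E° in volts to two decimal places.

+0.80 V

E°cell = −ΔG°/(nF) = −(-85.9×10³)/((1)(96485)) = +0.890 V.
Since Au⁺/Au is the cathode and Ag⁺/Ag the anode, E°cell = E°(Au⁺/Au) − E°(Ag⁺/Ag).
So E°(Ag⁺/Ag) = E°(Au⁺/Au) − E°cell = (+1.69) − (+0.890) = +0.80 V.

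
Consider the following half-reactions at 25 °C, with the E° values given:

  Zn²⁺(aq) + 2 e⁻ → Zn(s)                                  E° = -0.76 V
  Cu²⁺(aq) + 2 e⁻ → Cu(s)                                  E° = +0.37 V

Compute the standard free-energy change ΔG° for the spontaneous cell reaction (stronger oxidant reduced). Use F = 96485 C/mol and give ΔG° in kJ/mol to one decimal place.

Cu²⁺/Cu (E° = +0.37 V) is the cathode; Zn²⁺/Zn (E° = -0.76 V) is the anode, so E°cell = +1.13 V.
Balancing electrons gives n = 2 (lcm of 2 and 2).
ΔG° = −nFE° = −(2)(96485)(+1.13) = -218,056 J = -218.1 kJ/mol.

-218.1 kJ/mol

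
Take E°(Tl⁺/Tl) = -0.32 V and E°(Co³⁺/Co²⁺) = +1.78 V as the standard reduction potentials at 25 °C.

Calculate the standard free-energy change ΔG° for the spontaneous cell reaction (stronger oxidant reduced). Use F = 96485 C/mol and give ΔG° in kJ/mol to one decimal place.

Co³⁺/Co²⁺ (E° = +1.78 V) is the cathode; Tl⁺/Tl (E° = -0.32 V) is the anode, so E°cell = +2.10 V.
Balancing electrons gives n = 1 (lcm of 1 and 1).
ΔG° = −nFE° = −(1)(96485)(+2.10) = -202,618 J = -202.6 kJ/mol.

-202.6 kJ/mol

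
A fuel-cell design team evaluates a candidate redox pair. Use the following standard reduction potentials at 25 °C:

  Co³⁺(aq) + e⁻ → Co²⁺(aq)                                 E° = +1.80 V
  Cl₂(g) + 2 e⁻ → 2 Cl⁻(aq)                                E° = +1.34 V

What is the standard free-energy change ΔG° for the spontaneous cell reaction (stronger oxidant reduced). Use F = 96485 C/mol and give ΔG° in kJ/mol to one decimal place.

-88.8 kJ/mol

Co³⁺/Co²⁺ (E° = +1.80 V) is the cathode; Cl₂/Cl⁻ (E° = +1.34 V) is the anode, so E°cell = +0.46 V.
Balancing electrons gives n = 2 (lcm of 1 and 2).
ΔG° = −nFE° = −(2)(96485)(+0.46) = -88,766 J = -88.8 kJ/mol.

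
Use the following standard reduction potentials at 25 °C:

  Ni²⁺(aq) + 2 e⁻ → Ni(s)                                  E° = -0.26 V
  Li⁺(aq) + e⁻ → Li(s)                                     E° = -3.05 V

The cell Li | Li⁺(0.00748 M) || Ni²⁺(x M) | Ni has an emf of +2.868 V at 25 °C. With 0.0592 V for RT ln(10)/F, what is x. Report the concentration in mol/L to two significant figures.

0.024 M

Ni²⁺/Ni is the cathode, Li⁺/Li the anode: E°cell = +2.79 V, n = 2.
Overall reaction: Ni²⁺(aq) + 2 Li(s) → Ni(s) + 2 Li⁺(aq); Q = [Li⁺]^2/[Ni²⁺]^1.
From E = E° − (0.0592/n) log Q: log Q = (E° − E)·n/0.0592 = (+2.79 − (+2.868))·2/0.0592 = -2.6351.
So 1·log[Ni²⁺] = 2·log(0.00748) − log Q = -4.2522 − (-2.6351) = -1.6171; [Ni²⁺] = 10^(-1.6171) ≈ 0.024 M.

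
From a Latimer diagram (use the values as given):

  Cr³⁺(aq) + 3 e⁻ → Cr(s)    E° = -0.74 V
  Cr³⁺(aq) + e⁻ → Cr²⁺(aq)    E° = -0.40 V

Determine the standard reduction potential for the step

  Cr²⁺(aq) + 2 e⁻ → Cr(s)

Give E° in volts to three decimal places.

-0.910 V

Sequential free energies add, so n₃E°₃ = n₁E°₁ + n₂E°₂.
With n₃ = 3, and the known step contributing 1×(-0.40) V, the unknown satisfies 2·E° = 3×(-0.74) − 1×(-0.40) = -1.820.
E° = -1.820 / 2 = -0.910 V.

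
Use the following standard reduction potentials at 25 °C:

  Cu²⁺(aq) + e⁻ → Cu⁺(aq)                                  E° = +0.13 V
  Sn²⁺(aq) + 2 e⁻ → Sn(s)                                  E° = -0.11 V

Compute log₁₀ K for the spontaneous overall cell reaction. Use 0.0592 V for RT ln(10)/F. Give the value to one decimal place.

Cathode: Cu²⁺/Cu⁺; anode: Sn²⁺/Sn. E°cell = +0.24 V, n = 2.
log K = nE°cell / 0.0592 = (2)(+0.24) / 0.0592 = 8.1.

8.1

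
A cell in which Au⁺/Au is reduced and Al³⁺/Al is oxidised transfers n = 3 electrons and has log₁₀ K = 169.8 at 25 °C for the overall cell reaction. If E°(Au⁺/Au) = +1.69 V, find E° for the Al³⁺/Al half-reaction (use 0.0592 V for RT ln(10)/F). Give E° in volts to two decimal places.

E°cell = (0.0592/n)·log K = (0.0592/3)(169.8) = +3.351 V.
Since Au⁺/Au is the cathode and Al³⁺/Al the anode, E°cell = E°(Au⁺/Au) − E°(Al³⁺/Al).
So E°(Al³⁺/Al) = E°(Au⁺/Au) − E°cell = (+1.69) − (+3.351) = -1.66 V.

-1.66 V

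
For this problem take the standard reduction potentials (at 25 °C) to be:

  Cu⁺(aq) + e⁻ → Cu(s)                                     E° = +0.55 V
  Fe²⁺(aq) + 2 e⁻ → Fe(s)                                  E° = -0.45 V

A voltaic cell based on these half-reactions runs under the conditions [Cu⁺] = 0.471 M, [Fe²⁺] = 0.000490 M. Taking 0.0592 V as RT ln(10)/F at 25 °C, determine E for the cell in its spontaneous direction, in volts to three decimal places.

Cu⁺/Cu is the cathode (higher E°), Fe²⁺/Fe the anode: E°cell = +0.55 − (-0.45) = +1.00 V, n = 2.
Overall: 2 Cu⁺(aq) + Fe(s) → 2 Cu(s) + Fe²⁺(aq)
Q = [Fe²⁺] / ([Cu⁺]^2); log Q = -2.656.
E = E° − (0.0592/n) log Q = +1.00 − (0.0592/2)(-2.656) = +1.079 V.

+1.079 V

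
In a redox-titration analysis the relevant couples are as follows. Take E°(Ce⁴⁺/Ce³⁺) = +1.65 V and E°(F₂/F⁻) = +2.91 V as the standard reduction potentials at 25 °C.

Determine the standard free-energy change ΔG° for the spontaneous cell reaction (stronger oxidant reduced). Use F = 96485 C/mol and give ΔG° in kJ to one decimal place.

-243.1 kJ

F₂/F⁻ (E° = +2.91 V) is the cathode; Ce⁴⁺/Ce³⁺ (E° = +1.65 V) is the anode, so E°cell = +1.26 V.
Balancing electrons gives n = 2 (lcm of 2 and 1).
ΔG° = −nFE° = −(2)(96485)(+1.26) = -243,142 J = -243.1 kJ.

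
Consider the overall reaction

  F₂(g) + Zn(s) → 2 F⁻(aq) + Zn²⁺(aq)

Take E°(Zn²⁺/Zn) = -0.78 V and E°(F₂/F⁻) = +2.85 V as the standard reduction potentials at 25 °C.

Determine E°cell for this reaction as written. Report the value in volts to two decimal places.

+3.63 V

The F₂/F⁻ couple has the higher reduction potential, so it is the cathode; Zn²⁺/Zn is oxidised at the anode.
E°cell = E°(cathode) − E°(anode) = (+2.85) − (-0.78) = +3.63 V.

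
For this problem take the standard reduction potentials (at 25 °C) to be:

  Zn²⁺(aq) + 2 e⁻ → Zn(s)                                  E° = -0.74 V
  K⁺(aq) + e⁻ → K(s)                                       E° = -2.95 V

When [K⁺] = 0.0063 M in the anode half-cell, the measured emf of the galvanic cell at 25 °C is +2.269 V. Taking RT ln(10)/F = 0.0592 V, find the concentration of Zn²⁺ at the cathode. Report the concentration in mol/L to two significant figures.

Zn²⁺/Zn is the cathode, K⁺/K the anode: E°cell = +2.21 V, n = 2.
Overall reaction: Zn²⁺(aq) + 2 K(s) → Zn(s) + 2 K⁺(aq); Q = [K⁺]^2/[Zn²⁺]^1.
From E = E° − (0.0592/n) log Q: log Q = (E° − E)·n/0.0592 = (+2.21 − (+2.269))·2/0.0592 = -1.9932.
So 1·log[Zn²⁺] = 2·log(0.0063) − log Q = -4.4013 − (-1.9932) = -2.4081; [Zn²⁺] = 10^(-2.4081) ≈ 0.0039 M.

0.0039 M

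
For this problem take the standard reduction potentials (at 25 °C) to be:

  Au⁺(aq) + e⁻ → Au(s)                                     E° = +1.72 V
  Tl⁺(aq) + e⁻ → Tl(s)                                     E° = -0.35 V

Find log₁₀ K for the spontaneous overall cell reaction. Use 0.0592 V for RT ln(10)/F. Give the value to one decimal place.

35.0

Cathode: Au⁺/Au; anode: Tl⁺/Tl. E°cell = +2.07 V, n = 1.
log K = nE°cell / 0.0592 = (1)(+2.07) / 0.0592 = 35.0.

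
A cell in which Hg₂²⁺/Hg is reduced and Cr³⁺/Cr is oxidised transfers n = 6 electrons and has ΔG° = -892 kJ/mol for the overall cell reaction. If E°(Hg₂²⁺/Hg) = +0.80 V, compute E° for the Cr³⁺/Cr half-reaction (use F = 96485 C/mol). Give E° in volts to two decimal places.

-0.74 V

E°cell = −ΔG°/(nF) = −(-892×10³)/((6)(96485)) = +1.541 V.
Since Hg₂²⁺/Hg is the cathode and Cr³⁺/Cr the anode, E°cell = E°(Hg₂²⁺/Hg) − E°(Cr³⁺/Cr).
So E°(Cr³⁺/Cr) = E°(Hg₂²⁺/Hg) − E°cell = (+0.80) − (+1.541) = -0.74 V.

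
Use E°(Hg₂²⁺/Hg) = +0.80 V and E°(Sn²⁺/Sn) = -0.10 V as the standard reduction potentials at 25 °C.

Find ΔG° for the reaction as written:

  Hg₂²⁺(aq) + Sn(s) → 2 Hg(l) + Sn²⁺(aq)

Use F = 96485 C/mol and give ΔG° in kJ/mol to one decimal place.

-173.7 kJ/mol

As written, Hg₂²⁺/Hg is reduced (cathode) and Sn²⁺/Sn is oxidised (anode), so E°cell = (+0.80) − (-0.10) = +0.90 V.
Balancing electrons gives n = 2.
ΔG° = −nFE° = −(2)(96485)(+0.90) = -173,673 J = -173.7 kJ/mol.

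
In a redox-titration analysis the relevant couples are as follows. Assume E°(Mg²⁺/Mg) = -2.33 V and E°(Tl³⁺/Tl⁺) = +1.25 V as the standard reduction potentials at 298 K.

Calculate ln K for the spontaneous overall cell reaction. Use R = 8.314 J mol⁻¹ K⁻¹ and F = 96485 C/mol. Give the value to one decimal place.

278.8

Cathode: Tl³⁺/Tl⁺; anode: Mg²⁺/Mg. E°cell = (+1.25) − (-2.33) = +3.58 V, with n = 2.
ΔG° = −nFE° = −RT ln K, so ln K = nFE°/(RT) = (2)(96485)(+3.58) / ((8.314)(298)) = 278.835.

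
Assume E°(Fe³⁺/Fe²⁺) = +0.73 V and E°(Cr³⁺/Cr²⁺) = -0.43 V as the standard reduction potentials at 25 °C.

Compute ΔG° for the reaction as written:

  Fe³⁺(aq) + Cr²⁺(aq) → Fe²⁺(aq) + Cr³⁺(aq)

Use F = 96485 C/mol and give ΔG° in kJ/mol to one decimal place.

-111.9 kJ/mol

As written, Fe³⁺/Fe²⁺ is reduced (cathode) and Cr³⁺/Cr²⁺ is oxidised (anode), so E°cell = (+0.73) − (-0.43) = +1.16 V.
Balancing electrons gives n = 1.
ΔG° = −nFE° = −(1)(96485)(+1.16) = -111,923 J = -111.9 kJ/mol.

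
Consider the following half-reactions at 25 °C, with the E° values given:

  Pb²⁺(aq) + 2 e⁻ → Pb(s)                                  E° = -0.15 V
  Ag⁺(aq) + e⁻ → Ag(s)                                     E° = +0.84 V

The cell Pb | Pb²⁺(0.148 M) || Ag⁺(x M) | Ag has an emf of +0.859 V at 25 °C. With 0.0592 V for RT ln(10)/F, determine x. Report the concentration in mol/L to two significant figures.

0.0024 M

Ag⁺/Ag is the cathode, Pb²⁺/Pb the anode: E°cell = +0.99 V, n = 2.
Overall reaction: 2 Ag⁺(aq) + Pb(s) → 2 Ag(s) + Pb²⁺(aq); Q = [Pb²⁺]^1/[Ag⁺]^2.
From E = E° − (0.0592/n) log Q: log Q = (E° − E)·n/0.0592 = (+0.99 − (+0.859))·2/0.0592 = 4.4257.
So 2·log[Ag⁺] = 1·log(0.148) − log Q = -0.8297 − (4.4257) = -5.2554; log[Ag⁺] = -5.2554 / 2 = -2.6277; [Ag⁺] = 10^(-2.6277) ≈ 0.0024 M.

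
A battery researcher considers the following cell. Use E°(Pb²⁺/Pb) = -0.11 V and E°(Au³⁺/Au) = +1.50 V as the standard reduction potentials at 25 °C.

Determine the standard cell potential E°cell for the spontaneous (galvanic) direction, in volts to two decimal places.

The Au³⁺/Au couple has the higher reduction potential, so it is the cathode; Pb²⁺/Pb is oxidised at the anode.
E°cell = E°(cathode) − E°(anode) = (+1.50) − (-0.11) = +1.61 V.
Since E°cell > 0, the reaction is spontaneous under standard conditions.

+1.61 V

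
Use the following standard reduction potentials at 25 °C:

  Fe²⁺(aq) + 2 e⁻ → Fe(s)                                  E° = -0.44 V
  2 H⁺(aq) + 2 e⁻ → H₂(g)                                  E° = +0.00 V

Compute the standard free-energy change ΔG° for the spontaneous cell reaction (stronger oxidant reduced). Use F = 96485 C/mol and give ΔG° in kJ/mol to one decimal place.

-84.9 kJ/mol

H⁺/H₂ (E° = +0.00 V) is the cathode; Fe²⁺/Fe (E° = -0.44 V) is the anode, so E°cell = +0.44 V.
Balancing electrons gives n = 2 (lcm of 2 and 2).
ΔG° = −nFE° = −(2)(96485)(+0.44) = -84,907 J = -84.9 kJ/mol.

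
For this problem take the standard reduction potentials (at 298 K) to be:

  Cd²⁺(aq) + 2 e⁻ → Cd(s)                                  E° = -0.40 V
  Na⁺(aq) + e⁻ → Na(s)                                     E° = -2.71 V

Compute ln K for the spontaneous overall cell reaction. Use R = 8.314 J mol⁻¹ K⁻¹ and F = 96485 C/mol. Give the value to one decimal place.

Cathode: Cd²⁺/Cd; anode: Na⁺/Na. E°cell = (-0.40) − (-2.71) = +2.31 V, with n = 2.
ΔG° = −nFE° = −RT ln K, so ln K = nFE°/(RT) = (2)(96485)(+2.31) / ((8.314)(298)) = 179.918.

179.9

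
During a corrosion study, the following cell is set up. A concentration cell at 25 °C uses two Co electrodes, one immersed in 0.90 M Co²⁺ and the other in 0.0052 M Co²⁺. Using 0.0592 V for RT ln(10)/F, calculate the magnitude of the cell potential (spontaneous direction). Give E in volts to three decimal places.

For a concentration cell E°cell = 0. The 0.90 M side is the cathode (reduction is favoured where [Co²⁺] is higher).
With n = 2, E = −(0.0592/2) log([Co²⁺]ₐₙ/[Co²⁺]꜀ₐₜ) = −(0.0592/2) log(0.0052/0.9) = −(0.0592/2)(-2.238) = +0.066 V.

+0.066 V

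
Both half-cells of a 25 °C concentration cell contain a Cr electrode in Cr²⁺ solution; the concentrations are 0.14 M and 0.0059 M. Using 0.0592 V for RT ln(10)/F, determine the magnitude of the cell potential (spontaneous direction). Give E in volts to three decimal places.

For a concentration cell E°cell = 0. The 0.14 M side is the cathode (reduction is favoured where [Cr²⁺] is higher).
With n = 2, E = −(0.0592/2) log([Cr²⁺]ₐₙ/[Cr²⁺]꜀ₐₜ) = −(0.0592/2) log(0.0059/0.14) = −(0.0592/2)(-1.375) = +0.041 V.

+0.041 V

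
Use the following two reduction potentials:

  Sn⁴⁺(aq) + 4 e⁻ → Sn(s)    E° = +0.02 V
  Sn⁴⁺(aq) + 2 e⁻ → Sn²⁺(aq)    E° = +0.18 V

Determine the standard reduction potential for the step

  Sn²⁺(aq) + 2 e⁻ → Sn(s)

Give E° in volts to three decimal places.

-0.140 V

Sequential free energies add, so n₃E°₃ = n₁E°₁ + n₂E°₂.
With n₃ = 4, and the known step contributing 2×(+0.18) V, the unknown satisfies 2·E° = 4×(+0.02) − 2×(+0.18) = -0.280.
E° = -0.280 / 2 = -0.140 V.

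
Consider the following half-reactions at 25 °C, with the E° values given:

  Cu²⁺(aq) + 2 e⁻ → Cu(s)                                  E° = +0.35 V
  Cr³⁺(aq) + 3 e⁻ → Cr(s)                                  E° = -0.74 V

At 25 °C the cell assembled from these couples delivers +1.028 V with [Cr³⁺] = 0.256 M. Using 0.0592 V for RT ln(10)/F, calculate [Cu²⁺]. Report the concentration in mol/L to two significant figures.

0.0032 M

Cu²⁺/Cu is the cathode, Cr³⁺/Cr the anode: E°cell = +1.09 V, n = 6.
Overall reaction: 3 Cu²⁺(aq) + 2 Cr(s) → 3 Cu(s) + 2 Cr³⁺(aq); Q = [Cr³⁺]^2/[Cu²⁺]^3.
From E = E° − (0.0592/n) log Q: log Q = (E° − E)·n/0.0592 = (+1.09 − (+1.028))·6/0.0592 = 6.2838.
So 3·log[Cu²⁺] = 2·log(0.256) − log Q = -1.1835 − (6.2838) = -7.4673; log[Cu²⁺] = -7.4673 / 3 = -2.4891; [Cu²⁺] = 10^(-2.4891) ≈ 0.0032 M.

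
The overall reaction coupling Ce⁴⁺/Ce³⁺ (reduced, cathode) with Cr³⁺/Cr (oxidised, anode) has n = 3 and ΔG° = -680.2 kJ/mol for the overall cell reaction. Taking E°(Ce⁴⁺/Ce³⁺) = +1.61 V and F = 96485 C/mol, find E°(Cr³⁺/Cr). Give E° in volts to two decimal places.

-0.74 V

E°cell = −ΔG°/(nF) = −(-680.2×10³)/((3)(96485)) = +2.350 V.
Since Ce⁴⁺/Ce³⁺ is the cathode and Cr³⁺/Cr the anode, E°cell = E°(Ce⁴⁺/Ce³⁺) − E°(Cr³⁺/Cr).
So E°(Cr³⁺/Cr) = E°(Ce⁴⁺/Ce³⁺) − E°cell = (+1.61) − (+2.350) = -0.74 V.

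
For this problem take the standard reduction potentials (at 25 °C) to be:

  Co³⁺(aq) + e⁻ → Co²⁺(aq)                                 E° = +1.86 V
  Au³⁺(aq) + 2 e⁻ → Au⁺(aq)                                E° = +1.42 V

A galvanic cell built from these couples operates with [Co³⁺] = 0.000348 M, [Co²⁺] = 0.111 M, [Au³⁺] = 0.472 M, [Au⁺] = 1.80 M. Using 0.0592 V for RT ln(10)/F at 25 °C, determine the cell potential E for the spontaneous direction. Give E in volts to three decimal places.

Co³⁺/Co²⁺ is the cathode (higher E°), Au³⁺/Au⁺ the anode: E°cell = +1.86 − (+1.42) = +0.44 V, n = 2.
Overall: 2 Co³⁺(aq) + Au⁺(aq) → 2 Co²⁺(aq) + Au³⁺(aq)
Q = [Co²⁺]^2·[Au³⁺] / ([Co³⁺]^2·[Au⁺]); log Q = 4.426.
E = E° − (0.0592/n) log Q = +0.44 − (0.0592/2)(4.426) = +0.309 V.

+0.309 V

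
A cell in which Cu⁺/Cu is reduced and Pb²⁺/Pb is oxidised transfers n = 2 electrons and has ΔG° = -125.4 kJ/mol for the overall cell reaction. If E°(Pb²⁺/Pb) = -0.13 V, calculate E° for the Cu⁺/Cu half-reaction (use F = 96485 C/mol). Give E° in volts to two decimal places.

E°cell = −ΔG°/(nF) = −(-125.4×10³)/((2)(96485)) = +0.650 V.
Since Cu⁺/Cu is the cathode and Pb²⁺/Pb the anode, E°cell = E°(Cu⁺/Cu) − E°(Pb²⁺/Pb).
So E°(Cu⁺/Cu) = E°cell + E°(Pb²⁺/Pb) = +0.650 + (-0.13) = +0.52 V.

+0.52 V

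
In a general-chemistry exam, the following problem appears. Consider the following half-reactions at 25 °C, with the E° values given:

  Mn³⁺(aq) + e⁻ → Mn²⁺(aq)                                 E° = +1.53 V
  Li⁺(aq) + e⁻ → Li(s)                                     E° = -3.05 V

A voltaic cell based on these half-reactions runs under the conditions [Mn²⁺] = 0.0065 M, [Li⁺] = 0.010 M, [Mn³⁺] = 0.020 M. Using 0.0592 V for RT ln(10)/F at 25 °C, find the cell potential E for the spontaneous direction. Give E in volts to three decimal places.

Mn³⁺/Mn²⁺ is the cathode (higher E°), Li⁺/Li the anode: E°cell = +1.53 − (-3.05) = +4.58 V, n = 1.
Overall: Mn³⁺(aq) + Li(s) → Mn²⁺(aq) + Li⁺(aq)
Q = [Mn²⁺]·[Li⁺] / ([Mn³⁺]); log Q = -2.488.
E = E° − (0.0592/n) log Q = +4.58 − (0.0592/1)(-2.488) = +4.727 V.

+4.727 V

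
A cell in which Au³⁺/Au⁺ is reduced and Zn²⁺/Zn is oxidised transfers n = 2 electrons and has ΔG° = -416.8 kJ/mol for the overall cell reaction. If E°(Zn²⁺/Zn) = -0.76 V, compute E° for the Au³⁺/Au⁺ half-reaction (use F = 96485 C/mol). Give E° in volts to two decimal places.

E°cell = −ΔG°/(nF) = −(-416.8×10³)/((2)(96485)) = +2.160 V.
Since Au³⁺/Au⁺ is the cathode and Zn²⁺/Zn the anode, E°cell = E°(Au³⁺/Au⁺) − E°(Zn²⁺/Zn).
So E°(Au³⁺/Au⁺) = E°cell + E°(Zn²⁺/Zn) = +2.160 + (-0.76) = +1.40 V.

+1.40 V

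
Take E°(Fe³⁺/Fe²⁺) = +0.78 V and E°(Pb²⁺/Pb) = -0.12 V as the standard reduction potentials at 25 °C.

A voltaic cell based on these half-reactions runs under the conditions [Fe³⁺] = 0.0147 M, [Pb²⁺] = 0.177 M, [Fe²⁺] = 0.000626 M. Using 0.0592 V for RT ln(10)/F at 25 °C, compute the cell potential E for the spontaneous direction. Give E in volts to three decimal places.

+1.003 V

Fe³⁺/Fe²⁺ is the cathode (higher E°), Pb²⁺/Pb the anode: E°cell = +0.78 − (-0.12) = +0.90 V, n = 2.
Overall: 2 Fe³⁺(aq) + Pb(s) → 2 Fe²⁺(aq) + Pb²⁺(aq)
Q = [Fe²⁺]^2·[Pb²⁺] / ([Fe³⁺]^2); log Q = -3.494.
E = E° − (0.0592/n) log Q = +0.90 − (0.0592/2)(-3.494) = +1.003 V.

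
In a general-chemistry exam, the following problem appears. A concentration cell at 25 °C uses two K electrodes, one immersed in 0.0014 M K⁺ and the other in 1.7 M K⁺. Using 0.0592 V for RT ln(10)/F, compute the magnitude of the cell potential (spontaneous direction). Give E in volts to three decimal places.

For a concentration cell E°cell = 0. The 1.7 M side is the cathode (reduction is favoured where [K⁺] is higher).
With n = 1, E = −(0.0592/1) log([K⁺]ₐₙ/[K⁺]꜀ₐₜ) = −(0.0592/1) log(0.0014/1.7) = −(0.0592/1)(-3.084) = +0.183 V.

+0.183 V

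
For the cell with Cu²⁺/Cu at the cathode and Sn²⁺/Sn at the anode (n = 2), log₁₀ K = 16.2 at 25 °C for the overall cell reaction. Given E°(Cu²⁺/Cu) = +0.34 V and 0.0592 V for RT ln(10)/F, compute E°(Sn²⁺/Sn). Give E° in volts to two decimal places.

-0.14 V

E°cell = (0.0592/n)·log K = (0.0592/2)(16.2) = +0.480 V.
Since Cu²⁺/Cu is the cathode and Sn²⁺/Sn the anode, E°cell = E°(Cu²⁺/Cu) − E°(Sn²⁺/Sn).
So E°(Sn²⁺/Sn) = E°(Cu²⁺/Cu) − E°cell = (+0.34) − (+0.480) = -0.14 V.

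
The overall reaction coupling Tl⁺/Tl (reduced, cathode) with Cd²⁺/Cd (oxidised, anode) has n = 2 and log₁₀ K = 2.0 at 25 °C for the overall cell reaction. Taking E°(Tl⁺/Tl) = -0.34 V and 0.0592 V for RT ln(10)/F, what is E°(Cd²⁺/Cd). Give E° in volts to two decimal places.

-0.40 V

E°cell = (0.0592/n)·log K = (0.0592/2)(2.0) = +0.059 V.
Since Tl⁺/Tl is the cathode and Cd²⁺/Cd the anode, E°cell = E°(Tl⁺/Tl) − E°(Cd²⁺/Cd).
So E°(Cd²⁺/Cd) = E°(Tl⁺/Tl) − E°cell = (-0.34) − (+0.059) = -0.40 V.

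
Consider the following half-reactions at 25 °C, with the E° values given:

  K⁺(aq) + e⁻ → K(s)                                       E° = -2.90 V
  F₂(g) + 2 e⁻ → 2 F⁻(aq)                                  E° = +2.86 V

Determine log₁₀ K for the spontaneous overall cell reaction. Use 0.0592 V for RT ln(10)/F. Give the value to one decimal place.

Cathode: F₂/F⁻; anode: K⁺/K. E°cell = +5.76 V, n = 2.
log K = nE°cell / 0.0592 = (2)(+5.76) / 0.0592 = 194.6.

194.6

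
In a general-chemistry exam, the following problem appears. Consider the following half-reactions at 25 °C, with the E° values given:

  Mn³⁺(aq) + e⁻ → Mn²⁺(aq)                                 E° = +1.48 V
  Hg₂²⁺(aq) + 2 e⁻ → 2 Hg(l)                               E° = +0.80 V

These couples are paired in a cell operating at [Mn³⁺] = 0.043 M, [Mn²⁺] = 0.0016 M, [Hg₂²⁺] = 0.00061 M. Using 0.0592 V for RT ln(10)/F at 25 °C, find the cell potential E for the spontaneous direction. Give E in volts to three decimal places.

+0.860 V

Mn³⁺/Mn²⁺ is the cathode (higher E°), Hg₂²⁺/Hg the anode: E°cell = +1.48 − (+0.80) = +0.68 V, n = 2.
Overall: 2 Mn³⁺(aq) + 2 Hg(l) → 2 Mn²⁺(aq) + Hg₂²⁺(aq)
Q = [Mn²⁺]^2·[Hg₂²⁺] / ([Mn³⁺]^2); log Q = -6.073.
E = E° − (0.0592/n) log Q = +0.68 − (0.0592/2)(-6.073) = +0.860 V.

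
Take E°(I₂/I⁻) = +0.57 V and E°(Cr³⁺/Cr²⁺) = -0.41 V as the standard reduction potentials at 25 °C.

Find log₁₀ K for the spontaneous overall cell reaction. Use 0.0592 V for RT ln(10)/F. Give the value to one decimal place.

Cathode: I₂/I⁻; anode: Cr³⁺/Cr²⁺. E°cell = +0.98 V, n = 2.
log K = nE°cell / 0.0592 = (2)(+0.98) / 0.0592 = 33.1.

33.1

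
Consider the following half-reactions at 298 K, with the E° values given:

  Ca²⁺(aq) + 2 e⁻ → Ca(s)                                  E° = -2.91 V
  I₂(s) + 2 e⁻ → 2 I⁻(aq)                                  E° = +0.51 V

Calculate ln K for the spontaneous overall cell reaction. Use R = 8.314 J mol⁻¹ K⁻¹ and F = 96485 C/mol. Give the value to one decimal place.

Cathode: I₂/I⁻; anode: Ca²⁺/Ca. E°cell = (+0.51) − (-2.91) = +3.42 V, with n = 2.
ΔG° = −nFE° = −RT ln K, so ln K = nFE°/(RT) = (2)(96485)(+3.42) / ((8.314)(298)) = 266.373.

266.4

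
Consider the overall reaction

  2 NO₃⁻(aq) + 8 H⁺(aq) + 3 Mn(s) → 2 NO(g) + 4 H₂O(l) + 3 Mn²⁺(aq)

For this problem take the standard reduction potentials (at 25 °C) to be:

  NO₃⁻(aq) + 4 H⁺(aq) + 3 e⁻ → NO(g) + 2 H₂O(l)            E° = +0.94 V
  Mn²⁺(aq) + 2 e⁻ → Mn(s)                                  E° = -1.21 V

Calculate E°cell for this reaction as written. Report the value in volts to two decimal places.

+2.15 V

The NO₃⁻/NO couple has the higher reduction potential, so it is the cathode; Mn²⁺/Mn is oxidised at the anode.
E°cell = E°(cathode) − E°(anode) = (+0.94) − (-1.21) = +2.15 V.
Since E°cell > 0, the reaction is spontaneous under standard conditions.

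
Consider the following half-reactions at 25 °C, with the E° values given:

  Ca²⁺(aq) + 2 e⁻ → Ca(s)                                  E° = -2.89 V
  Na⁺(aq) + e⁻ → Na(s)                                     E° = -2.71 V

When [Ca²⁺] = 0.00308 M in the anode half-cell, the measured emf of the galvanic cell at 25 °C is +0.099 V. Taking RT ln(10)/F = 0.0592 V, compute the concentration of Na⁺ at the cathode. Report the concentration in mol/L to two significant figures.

0.0024 M

Na⁺/Na is the cathode, Ca²⁺/Ca the anode: E°cell = +0.18 V, n = 2.
Overall reaction: 2 Na⁺(aq) + Ca(s) → 2 Na(s) + Ca²⁺(aq); Q = [Ca²⁺]^1/[Na⁺]^2.
From E = E° − (0.0592/n) log Q: log Q = (E° − E)·n/0.0592 = (+0.18 − (+0.099))·2/0.0592 = 2.7365.
So 2·log[Na⁺] = 1·log(0.00308) − log Q = -2.5114 − (2.7365) = -5.2479; log[Na⁺] = -5.2479 / 2 = -2.6239; [Na⁺] = 10^(-2.6239) ≈ 0.0024 M.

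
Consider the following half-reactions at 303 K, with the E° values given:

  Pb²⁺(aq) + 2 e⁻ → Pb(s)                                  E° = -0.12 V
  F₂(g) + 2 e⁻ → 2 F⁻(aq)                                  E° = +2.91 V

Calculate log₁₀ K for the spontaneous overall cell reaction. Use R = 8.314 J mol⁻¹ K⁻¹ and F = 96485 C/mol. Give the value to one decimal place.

100.8

Cathode: F₂/F⁻; anode: Pb²⁺/Pb. E°cell = (+2.91) − (-0.12) = +3.03 V, with n = 2.
ΔG° = −nFE° = −RT ln K, so ln K = nFE°/(RT) = (2)(96485)(+3.03) / ((8.314)(303)) = 232.102.
log₁₀ K = 232.102 / ln 10 = 100.8.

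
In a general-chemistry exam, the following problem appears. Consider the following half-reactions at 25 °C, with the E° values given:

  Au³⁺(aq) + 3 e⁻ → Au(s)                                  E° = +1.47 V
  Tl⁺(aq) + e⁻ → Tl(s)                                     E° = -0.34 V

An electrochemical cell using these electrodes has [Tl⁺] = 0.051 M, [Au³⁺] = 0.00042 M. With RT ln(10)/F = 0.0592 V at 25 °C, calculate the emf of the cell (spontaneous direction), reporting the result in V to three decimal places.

+1.820 V

Au³⁺/Au is the cathode (higher E°), Tl⁺/Tl the anode: E°cell = +1.47 − (-0.34) = +1.81 V, n = 3.
Overall: Au³⁺(aq) + 3 Tl(s) → Au(s) + 3 Tl⁺(aq)
Q = [Tl⁺]^3 / ([Au³⁺]); log Q = -0.501.
E = E° − (0.0592/n) log Q = +1.81 − (0.0592/3)(-0.501) = +1.820 V.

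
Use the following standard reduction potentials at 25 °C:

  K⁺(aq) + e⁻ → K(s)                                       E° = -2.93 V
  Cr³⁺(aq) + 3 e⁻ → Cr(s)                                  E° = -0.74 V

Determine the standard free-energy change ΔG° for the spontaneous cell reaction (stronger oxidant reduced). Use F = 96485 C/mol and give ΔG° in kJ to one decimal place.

-633.9 kJ

Cr³⁺/Cr (E° = -0.74 V) is the cathode; K⁺/K (E° = -2.93 V) is the anode, so E°cell = +2.19 V.
Balancing electrons gives n = 3 (lcm of 3 and 1).
ΔG° = −nFE° = −(3)(96485)(+2.19) = -633,906 J = -633.9 kJ.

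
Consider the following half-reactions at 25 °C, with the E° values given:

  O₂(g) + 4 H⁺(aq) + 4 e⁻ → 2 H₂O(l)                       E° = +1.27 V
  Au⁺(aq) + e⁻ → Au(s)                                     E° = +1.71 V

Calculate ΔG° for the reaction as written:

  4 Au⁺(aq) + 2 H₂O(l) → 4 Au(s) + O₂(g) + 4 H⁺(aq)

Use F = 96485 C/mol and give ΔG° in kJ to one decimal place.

As written, Au⁺/Au is reduced (cathode) and O₂/H₂O is oxidised (anode), so E°cell = (+1.71) − (+1.27) = +0.44 V.
Balancing electrons gives n = 4.
ΔG° = −nFE° = −(4)(96485)(+0.44) = -169,814 J = -169.8 kJ.

-169.8 kJ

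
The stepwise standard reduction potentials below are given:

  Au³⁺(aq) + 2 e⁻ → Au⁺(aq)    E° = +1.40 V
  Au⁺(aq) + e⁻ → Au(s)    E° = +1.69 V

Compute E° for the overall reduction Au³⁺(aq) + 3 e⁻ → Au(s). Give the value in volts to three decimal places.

+1.497 V

Standard free energies of sequential steps add: ΔG°₃ = ΔG°₁ + ΔG°₂, so n₃E°₃ = n₁E°₁ + n₂E°₂.
E°₃ = (2×+1.40 + 1×+1.69) / 3 = (+4.490) / 3 = +1.497 V.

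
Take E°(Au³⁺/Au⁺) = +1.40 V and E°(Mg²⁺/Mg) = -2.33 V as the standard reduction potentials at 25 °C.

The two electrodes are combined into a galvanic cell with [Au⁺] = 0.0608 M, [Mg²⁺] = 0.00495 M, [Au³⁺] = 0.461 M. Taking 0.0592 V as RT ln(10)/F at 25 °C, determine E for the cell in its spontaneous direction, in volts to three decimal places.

Au³⁺/Au⁺ is the cathode (higher E°), Mg²⁺/Mg the anode: E°cell = +1.40 − (-2.33) = +3.73 V, n = 2.
Overall: Au³⁺(aq) + Mg(s) → Au⁺(aq) + Mg²⁺(aq)
Q = [Au⁺]·[Mg²⁺] / ([Au³⁺]); log Q = -3.185.
E = E° − (0.0592/n) log Q = +3.73 − (0.0592/2)(-3.185) = +3.824 V.

+3.824 V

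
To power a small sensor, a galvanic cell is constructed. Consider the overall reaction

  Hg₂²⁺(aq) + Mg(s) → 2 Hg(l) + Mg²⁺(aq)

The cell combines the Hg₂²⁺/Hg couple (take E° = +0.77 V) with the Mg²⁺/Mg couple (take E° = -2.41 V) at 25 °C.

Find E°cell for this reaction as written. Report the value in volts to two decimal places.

+3.18 V

The Hg₂²⁺/Hg couple has the higher reduction potential, so it is the cathode; Mg²⁺/Mg is oxidised at the anode.
E°cell = E°(cathode) − E°(anode) = (+0.77) − (-2.41) = +3.18 V.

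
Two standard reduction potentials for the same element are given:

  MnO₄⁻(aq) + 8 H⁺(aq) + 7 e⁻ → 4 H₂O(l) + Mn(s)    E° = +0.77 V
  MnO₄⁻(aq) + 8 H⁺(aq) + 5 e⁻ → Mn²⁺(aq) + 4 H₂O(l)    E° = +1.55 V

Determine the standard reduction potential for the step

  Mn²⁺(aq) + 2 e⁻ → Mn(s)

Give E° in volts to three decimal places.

Sequential free energies add, so n₃E°₃ = n₁E°₁ + n₂E°₂.
With n₃ = 7, and the known step contributing 5×(+1.55) V, the unknown satisfies 2·E° = 7×(+0.77) − 5×(+1.55) = -2.360.
E° = -2.360 / 2 = -1.180 V.

-1.180 V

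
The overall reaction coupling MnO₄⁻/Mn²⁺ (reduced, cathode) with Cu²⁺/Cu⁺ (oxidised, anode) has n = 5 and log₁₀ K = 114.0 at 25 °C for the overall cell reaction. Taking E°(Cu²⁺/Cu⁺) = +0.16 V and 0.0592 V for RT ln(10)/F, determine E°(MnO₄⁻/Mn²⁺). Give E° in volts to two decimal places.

E°cell = (0.0592/n)·log K = (0.0592/5)(114.0) = +1.350 V.
Since MnO₄⁻/Mn²⁺ is the cathode and Cu²⁺/Cu⁺ the anode, E°cell = E°(MnO₄⁻/Mn²⁺) − E°(Cu²⁺/Cu⁺).
So E°(MnO₄⁻/Mn²⁺) = E°cell + E°(Cu²⁺/Cu⁺) = +1.350 + (+0.16) = +1.51 V.

+1.51 V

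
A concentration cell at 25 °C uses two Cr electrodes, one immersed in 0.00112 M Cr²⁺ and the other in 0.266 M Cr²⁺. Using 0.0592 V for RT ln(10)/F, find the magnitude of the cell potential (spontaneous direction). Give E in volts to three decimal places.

+0.070 V

For a concentration cell E°cell = 0. The 0.266 M side is the cathode (reduction is favoured where [Cr²⁺] is higher).
With n = 2, E = −(0.0592/2) log([Cr²⁺]ₐₙ/[Cr²⁺]꜀ₐₜ) = −(0.0592/2) log(0.00112/0.266) = −(0.0592/2)(-2.376) = +0.070 V.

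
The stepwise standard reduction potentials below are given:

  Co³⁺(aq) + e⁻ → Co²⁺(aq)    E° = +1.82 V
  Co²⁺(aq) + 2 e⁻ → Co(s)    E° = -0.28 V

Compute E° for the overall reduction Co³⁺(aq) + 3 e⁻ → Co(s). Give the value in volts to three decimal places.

+0.420 V

Standard free energies of sequential steps add: ΔG°₃ = ΔG°₁ + ΔG°₂, so n₃E°₃ = n₁E°₁ + n₂E°₂.
E°₃ = (1×+1.82 + 2×-0.28) / 3 = (+1.260) / 3 = +0.420 V.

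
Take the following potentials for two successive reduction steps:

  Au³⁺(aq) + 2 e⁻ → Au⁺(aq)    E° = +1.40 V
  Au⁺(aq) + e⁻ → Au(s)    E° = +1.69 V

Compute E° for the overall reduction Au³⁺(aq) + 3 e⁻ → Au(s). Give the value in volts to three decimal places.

+1.497 V

Standard free energies of sequential steps add: ΔG°₃ = ΔG°₁ + ΔG°₂, so n₃E°₃ = n₁E°₁ + n₂E°₂.
E°₃ = (2×+1.40 + 1×+1.69) / 3 = (+4.490) / 3 = +1.497 V.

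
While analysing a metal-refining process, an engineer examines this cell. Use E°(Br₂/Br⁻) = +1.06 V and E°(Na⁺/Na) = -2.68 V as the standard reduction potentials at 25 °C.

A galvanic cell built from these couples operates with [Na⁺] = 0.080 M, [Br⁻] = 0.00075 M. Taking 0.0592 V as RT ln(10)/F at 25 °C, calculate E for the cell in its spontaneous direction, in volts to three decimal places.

Br₂/Br⁻ is the cathode (higher E°), Na⁺/Na the anode: E°cell = +1.06 − (-2.68) = +3.74 V, n = 2.
Overall: Br₂(l) + 2 Na(s) → 2 Br⁻(aq) + 2 Na⁺(aq)
Q = [Br⁻]^2·[Na⁺]^2; log Q = -8.444.
E = E° − (0.0592/n) log Q = +3.74 − (0.0592/2)(-8.444) = +3.990 V.

+3.990 V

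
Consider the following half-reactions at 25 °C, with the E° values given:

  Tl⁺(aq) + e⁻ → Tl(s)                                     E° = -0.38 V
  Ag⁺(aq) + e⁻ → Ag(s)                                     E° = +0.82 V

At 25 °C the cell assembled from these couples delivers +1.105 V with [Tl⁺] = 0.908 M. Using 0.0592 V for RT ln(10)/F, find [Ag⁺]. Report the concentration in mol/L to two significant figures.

Ag⁺/Ag is the cathode, Tl⁺/Tl the anode: E°cell = +1.20 V, n = 1.
Overall reaction: Ag⁺(aq) + Tl(s) → Ag(s) + Tl⁺(aq); Q = [Tl⁺]^1/[Ag⁺]^1.
From E = E° − (0.0592/n) log Q: log Q = (E° − E)·n/0.0592 = (+1.20 − (+1.105))·1/0.0592 = 1.6047.
So 1·log[Ag⁺] = 1·log(0.908) − log Q = -0.0419 − (1.6047) = -1.6466; [Ag⁺] = 10^(-1.6466) ≈ 0.023 M.

0.023 M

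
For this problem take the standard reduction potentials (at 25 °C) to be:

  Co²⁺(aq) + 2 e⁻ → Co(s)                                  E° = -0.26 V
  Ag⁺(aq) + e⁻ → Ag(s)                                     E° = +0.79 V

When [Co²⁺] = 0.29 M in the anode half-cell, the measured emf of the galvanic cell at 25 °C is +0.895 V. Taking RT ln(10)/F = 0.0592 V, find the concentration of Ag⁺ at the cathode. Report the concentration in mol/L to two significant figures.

Ag⁺/Ag is the cathode, Co²⁺/Co the anode: E°cell = +1.05 V, n = 2.
Overall reaction: 2 Ag⁺(aq) + Co(s) → 2 Ag(s) + Co²⁺(aq); Q = [Co²⁺]^1/[Ag⁺]^2.
From E = E° − (0.0592/n) log Q: log Q = (E° − E)·n/0.0592 = (+1.05 − (+0.895))·2/0.0592 = 5.2365.
So 2·log[Ag⁺] = 1·log(0.29) − log Q = -0.5376 − (5.2365) = -5.7741; log[Ag⁺] = -5.7741 / 2 = -2.8870; [Ag⁺] = 10^(-2.8870) ≈ 0.0013 M.

0.0013 M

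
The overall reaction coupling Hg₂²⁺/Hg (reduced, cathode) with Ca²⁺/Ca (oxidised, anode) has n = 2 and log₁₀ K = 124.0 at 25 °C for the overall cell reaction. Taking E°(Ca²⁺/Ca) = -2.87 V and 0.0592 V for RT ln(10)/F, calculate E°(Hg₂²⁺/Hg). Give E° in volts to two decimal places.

+0.80 V

E°cell = (0.0592/n)·log K = (0.0592/2)(124.0) = +3.670 V.
Since Hg₂²⁺/Hg is the cathode and Ca²⁺/Ca the anode, E°cell = E°(Hg₂²⁺/Hg) − E°(Ca²⁺/Ca).
So E°(Hg₂²⁺/Hg) = E°cell + E°(Ca²⁺/Ca) = +3.670 + (-2.87) = +0.80 V.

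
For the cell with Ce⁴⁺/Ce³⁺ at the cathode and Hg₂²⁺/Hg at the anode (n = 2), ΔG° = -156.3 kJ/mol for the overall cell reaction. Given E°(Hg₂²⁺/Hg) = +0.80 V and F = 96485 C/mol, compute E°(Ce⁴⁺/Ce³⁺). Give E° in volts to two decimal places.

+1.61 V

E°cell = −ΔG°/(nF) = −(-156.3×10³)/((2)(96485)) = +0.810 V.
Since Ce⁴⁺/Ce³⁺ is the cathode and Hg₂²⁺/Hg the anode, E°cell = E°(Ce⁴⁺/Ce³⁺) − E°(Hg₂²⁺/Hg).
So E°(Ce⁴⁺/Ce³⁺) = E°cell + E°(Hg₂²⁺/Hg) = +0.810 + (+0.80) = +1.61 V.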